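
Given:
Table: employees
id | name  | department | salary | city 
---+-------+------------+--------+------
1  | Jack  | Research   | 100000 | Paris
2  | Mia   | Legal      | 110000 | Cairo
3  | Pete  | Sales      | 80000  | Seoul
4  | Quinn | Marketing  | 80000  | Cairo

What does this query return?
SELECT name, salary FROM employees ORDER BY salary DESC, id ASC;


Sorting by salary DESC, then id ASC for ties

4 rows:
Mia, 110000
Jack, 100000
Pete, 80000
Quinn, 80000


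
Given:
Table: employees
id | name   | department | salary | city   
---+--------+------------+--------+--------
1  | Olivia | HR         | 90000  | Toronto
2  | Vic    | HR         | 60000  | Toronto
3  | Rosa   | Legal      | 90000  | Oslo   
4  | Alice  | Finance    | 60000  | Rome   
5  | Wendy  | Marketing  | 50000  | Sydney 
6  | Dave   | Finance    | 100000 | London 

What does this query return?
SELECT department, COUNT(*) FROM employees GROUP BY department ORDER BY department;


Assigning each row to its department group:
  Olivia -> HR
  Vic -> HR
  Rosa -> Legal
  Alice -> Finance
  Wendy -> Marketing
  Dave -> Finance


4 groups:
Finance, 2
HR, 2
Legal, 1
Marketing, 1


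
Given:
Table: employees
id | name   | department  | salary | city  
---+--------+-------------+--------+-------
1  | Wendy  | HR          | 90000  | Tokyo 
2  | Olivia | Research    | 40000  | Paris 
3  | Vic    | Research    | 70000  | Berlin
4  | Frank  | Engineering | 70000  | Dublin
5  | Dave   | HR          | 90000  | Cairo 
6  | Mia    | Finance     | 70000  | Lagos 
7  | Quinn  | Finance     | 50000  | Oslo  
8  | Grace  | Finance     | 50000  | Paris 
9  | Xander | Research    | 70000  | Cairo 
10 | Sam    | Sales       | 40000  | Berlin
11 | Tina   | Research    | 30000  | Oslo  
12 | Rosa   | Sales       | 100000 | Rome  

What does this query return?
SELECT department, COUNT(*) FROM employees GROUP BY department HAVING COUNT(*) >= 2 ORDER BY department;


Groups with count >= 2:
  Finance: 3 -> PASS
  HR: 2 -> PASS
  Research: 4 -> PASS
  Sales: 2 -> PASS
  Engineering: 1 -> filtered out


4 groups:
Finance, 3
HR, 2
Research, 4
Sales, 2


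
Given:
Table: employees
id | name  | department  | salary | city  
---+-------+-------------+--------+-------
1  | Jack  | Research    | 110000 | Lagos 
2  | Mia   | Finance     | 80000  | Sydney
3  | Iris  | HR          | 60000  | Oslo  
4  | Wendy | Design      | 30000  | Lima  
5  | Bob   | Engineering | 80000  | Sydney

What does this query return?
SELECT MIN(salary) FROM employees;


Salaries: 110000, 80000, 60000, 30000, 80000
MIN = 30000

30000


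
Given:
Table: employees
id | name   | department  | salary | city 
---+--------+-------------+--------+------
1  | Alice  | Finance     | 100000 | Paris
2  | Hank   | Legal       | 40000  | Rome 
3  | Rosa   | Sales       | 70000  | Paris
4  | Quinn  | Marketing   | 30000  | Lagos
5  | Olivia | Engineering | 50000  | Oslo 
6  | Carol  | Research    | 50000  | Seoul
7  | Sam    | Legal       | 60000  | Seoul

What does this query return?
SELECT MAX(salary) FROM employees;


Salaries: 100000, 40000, 70000, 30000, 50000, 50000, 60000
MAX = 100000

100000


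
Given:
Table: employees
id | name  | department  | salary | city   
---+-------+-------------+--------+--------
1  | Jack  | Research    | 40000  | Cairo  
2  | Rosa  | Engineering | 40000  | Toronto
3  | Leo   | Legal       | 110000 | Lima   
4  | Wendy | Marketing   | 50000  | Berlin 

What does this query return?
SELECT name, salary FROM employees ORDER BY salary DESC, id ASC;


Sorting by salary DESC, then id ASC for ties

4 rows:
Leo, 110000
Wendy, 50000
Jack, 40000
Rosa, 40000


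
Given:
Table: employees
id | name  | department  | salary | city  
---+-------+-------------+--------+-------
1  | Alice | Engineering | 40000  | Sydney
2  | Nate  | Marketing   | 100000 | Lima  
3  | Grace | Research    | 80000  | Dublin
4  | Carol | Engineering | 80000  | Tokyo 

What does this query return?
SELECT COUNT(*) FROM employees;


COUNT(*) counts all rows

4


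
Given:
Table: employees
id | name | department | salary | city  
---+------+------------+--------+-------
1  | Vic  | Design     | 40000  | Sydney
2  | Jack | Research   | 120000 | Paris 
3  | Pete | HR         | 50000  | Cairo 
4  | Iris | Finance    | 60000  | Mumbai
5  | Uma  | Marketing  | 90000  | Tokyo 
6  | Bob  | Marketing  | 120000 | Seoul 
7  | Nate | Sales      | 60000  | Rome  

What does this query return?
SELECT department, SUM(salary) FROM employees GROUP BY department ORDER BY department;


Summing salary within each department:
  Design: 40000 = 40000
  Finance: 60000 = 60000
  HR: 50000 = 50000
  Marketing: 90000 + 120000 = 210000
  Research: 120000 = 120000
  Sales: 60000 = 60000


6 groups:
Design, 40000
Finance, 60000
HR, 50000
Marketing, 210000
Research, 120000
Sales, 60000


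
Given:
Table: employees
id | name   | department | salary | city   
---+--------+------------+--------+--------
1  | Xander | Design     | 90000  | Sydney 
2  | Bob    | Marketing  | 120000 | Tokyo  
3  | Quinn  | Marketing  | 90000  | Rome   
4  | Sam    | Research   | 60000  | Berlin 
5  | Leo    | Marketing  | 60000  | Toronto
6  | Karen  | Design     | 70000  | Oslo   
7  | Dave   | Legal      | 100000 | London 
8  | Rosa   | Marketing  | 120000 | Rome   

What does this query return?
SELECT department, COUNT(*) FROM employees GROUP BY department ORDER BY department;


Assigning each row to its department group:
  Xander -> Design
  Bob -> Marketing
  Quinn -> Marketing
  Sam -> Research
  Leo -> Marketing
  Karen -> Design
  Dave -> Legal
  Rosa -> Marketing


4 groups:
Design, 2
Legal, 1
Marketing, 4
Research, 1


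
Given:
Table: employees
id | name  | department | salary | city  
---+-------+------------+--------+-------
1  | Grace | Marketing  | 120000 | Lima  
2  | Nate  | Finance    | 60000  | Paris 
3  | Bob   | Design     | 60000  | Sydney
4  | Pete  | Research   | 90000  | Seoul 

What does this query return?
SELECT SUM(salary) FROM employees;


SUM(salary) = 120000 + 60000 + 60000 + 90000 = 330000

330000


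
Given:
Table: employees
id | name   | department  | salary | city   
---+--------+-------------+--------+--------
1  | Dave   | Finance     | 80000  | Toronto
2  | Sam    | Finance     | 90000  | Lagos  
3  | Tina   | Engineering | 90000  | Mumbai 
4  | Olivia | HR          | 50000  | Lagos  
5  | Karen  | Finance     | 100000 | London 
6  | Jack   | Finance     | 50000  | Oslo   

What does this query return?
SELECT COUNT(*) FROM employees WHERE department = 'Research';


Counting rows where department = 'Research'


0


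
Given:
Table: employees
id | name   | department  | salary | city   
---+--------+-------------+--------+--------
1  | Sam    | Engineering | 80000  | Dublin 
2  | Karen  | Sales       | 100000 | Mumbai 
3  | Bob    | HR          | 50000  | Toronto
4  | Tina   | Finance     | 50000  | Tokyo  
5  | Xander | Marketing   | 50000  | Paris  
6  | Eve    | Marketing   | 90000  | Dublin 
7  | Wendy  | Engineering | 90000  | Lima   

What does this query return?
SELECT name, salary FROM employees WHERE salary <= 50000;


Filtering: salary <= 50000
Matching: 3 rows

3 rows:
Bob, 50000
Tina, 50000
Xander, 50000


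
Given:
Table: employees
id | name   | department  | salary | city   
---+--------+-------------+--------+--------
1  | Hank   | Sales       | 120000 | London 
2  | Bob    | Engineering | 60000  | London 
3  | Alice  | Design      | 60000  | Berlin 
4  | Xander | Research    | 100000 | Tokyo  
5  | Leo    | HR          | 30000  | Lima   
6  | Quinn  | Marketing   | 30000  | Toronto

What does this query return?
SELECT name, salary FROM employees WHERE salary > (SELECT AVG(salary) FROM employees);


Subquery: AVG(salary) = 66666.67
Filtering: salary > 66666.67
  Hank (120000) -> MATCH
  Xander (100000) -> MATCH


2 rows:
Hank, 120000
Xander, 100000


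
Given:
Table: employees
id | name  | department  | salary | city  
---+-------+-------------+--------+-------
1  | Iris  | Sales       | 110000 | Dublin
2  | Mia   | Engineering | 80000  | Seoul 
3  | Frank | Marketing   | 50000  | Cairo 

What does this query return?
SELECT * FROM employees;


SELECT * returns all 3 rows with all columns

3 rows:
1, Iris, Sales, 110000, Dublin
2, Mia, Engineering, 80000, Seoul
3, Frank, Marketing, 50000, Cairo


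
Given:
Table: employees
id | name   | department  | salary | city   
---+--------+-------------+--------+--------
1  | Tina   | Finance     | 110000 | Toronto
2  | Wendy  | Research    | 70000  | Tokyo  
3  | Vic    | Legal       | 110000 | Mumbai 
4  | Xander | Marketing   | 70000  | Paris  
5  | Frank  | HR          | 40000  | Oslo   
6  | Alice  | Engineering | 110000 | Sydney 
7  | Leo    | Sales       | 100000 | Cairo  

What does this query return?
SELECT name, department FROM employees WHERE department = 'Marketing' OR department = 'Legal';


Filtering: department = 'Marketing' OR 'Legal'
Matching: 2 rows

2 rows:
Vic, Legal
Xander, Marketing


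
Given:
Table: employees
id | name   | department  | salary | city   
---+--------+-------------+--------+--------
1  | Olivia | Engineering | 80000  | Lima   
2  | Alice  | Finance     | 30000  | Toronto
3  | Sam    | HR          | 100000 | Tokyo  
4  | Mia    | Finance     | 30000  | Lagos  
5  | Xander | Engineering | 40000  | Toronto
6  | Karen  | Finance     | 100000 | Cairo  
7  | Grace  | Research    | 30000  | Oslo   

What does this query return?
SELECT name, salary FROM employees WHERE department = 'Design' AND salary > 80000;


Filtering: department = 'Design' AND salary > 80000
Matching: 0 rows

Empty result set (0 rows)


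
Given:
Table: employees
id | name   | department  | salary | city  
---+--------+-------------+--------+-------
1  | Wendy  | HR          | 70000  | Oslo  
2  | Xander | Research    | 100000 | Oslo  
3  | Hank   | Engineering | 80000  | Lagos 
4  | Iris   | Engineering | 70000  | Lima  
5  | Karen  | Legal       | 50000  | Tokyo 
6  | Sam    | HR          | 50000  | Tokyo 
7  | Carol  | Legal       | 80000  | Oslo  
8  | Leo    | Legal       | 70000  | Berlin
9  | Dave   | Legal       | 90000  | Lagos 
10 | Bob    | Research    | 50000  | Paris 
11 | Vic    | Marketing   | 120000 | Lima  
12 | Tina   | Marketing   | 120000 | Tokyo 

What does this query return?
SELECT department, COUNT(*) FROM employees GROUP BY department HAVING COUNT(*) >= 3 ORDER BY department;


Groups with count >= 3:
  Legal: 4 -> PASS
  Engineering: 2 -> filtered out
  HR: 2 -> filtered out
  Marketing: 2 -> filtered out
  Research: 2 -> filtered out


1 groups:
Legal, 4


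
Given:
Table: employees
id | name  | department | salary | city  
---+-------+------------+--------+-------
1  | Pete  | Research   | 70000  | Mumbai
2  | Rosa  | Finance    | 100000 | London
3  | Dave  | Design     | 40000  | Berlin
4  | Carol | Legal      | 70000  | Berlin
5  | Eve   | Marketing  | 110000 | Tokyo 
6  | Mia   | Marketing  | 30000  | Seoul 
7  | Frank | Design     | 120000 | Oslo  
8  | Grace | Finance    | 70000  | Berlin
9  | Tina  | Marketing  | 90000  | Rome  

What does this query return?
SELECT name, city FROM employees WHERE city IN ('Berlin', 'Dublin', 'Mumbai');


Filtering: city IN ('Berlin', 'Dublin', 'Mumbai')
Matching: 4 rows

4 rows:
Pete, Mumbai
Dave, Berlin
Carol, Berlin
Grace, Berlin


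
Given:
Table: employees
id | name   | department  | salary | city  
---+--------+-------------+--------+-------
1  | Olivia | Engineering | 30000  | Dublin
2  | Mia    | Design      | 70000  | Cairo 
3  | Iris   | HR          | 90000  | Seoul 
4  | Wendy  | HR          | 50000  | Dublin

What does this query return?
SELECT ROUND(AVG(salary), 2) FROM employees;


SUM(salary) = 240000
COUNT = 4
ROUND(AVG, 2) = ROUND(240000 / 4, 2) = 60000.0

60000.0


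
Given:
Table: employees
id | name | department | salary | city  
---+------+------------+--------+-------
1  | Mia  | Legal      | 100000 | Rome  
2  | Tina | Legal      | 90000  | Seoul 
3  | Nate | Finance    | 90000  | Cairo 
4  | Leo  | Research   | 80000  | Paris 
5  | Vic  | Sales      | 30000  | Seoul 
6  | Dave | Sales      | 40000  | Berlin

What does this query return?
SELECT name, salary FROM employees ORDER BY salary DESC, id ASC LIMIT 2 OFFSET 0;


Sort by salary DESC (id ASC tiebreak), then skip 0 and take 2
Rows 1 through 2

2 rows:
Mia, 100000
Tina, 90000


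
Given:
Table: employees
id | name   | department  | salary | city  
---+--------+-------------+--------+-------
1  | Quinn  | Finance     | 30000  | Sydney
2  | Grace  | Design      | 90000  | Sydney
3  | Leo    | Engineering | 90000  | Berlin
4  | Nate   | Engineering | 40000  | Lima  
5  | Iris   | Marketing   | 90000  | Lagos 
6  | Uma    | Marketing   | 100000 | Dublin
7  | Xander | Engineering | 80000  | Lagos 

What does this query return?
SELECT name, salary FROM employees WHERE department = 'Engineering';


Filtering: department = 'Engineering'
Matching rows: 3

3 rows:
Leo, 90000
Nate, 40000
Xander, 80000


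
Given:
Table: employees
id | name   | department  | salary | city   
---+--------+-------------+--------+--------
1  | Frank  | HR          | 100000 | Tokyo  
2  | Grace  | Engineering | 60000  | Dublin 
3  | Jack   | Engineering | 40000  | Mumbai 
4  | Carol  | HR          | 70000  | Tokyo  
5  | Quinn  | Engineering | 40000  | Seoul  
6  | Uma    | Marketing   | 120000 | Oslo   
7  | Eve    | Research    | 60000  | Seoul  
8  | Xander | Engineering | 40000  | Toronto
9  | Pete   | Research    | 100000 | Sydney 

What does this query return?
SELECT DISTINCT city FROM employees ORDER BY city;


All 'city' values (row order): Tokyo, Dublin, Mumbai, Tokyo, Seoul, Oslo, Seoul, Toronto, Sydney
Removing duplicates leaves 7 unique value(s).

7 values:
Dublin
Mumbai
Oslo
Seoul
Sydney
Tokyo
Toronto


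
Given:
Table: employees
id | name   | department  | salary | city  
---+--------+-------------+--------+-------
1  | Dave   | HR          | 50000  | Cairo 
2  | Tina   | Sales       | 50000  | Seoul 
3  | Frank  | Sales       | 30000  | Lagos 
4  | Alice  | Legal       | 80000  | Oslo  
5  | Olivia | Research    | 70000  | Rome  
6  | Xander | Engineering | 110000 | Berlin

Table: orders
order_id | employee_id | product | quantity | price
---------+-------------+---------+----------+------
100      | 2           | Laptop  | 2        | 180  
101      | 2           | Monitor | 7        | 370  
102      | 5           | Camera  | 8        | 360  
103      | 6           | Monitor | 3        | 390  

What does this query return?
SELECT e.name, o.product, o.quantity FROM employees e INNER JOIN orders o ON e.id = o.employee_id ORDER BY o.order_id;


Joining employees.id = orders.employee_id:
  employee Tina (id=2) -> order Laptop
  employee Tina (id=2) -> order Monitor
  employee Olivia (id=5) -> order Camera
  employee Xander (id=6) -> order Monitor


4 rows:
Tina, Laptop, 2
Tina, Monitor, 7
Olivia, Camera, 8
Xander, Monitor, 3


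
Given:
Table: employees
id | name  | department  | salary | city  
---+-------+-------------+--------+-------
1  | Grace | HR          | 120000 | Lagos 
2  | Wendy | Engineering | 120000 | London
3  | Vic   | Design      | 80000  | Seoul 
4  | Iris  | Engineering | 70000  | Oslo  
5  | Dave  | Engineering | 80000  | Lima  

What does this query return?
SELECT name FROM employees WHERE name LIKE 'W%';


LIKE 'W%' matches names starting with 'W'
Matching: 1

1 rows:
Wendy


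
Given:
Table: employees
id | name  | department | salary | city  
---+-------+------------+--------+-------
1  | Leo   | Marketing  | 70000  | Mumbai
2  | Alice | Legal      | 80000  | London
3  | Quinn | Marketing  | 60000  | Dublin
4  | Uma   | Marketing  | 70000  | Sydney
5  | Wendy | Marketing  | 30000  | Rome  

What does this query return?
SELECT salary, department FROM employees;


Projecting columns: salary, department

5 rows:
70000, Marketing
80000, Legal
60000, Marketing
70000, Marketing
30000, Marketing


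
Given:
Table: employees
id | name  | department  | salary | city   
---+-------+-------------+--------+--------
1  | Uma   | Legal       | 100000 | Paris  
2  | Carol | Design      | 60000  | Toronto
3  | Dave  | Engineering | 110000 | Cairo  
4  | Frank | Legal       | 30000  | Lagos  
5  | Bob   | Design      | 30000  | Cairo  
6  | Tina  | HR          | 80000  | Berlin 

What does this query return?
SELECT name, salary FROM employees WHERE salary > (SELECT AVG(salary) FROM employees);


Subquery: AVG(salary) = 68333.33
Filtering: salary > 68333.33
  Uma (100000) -> MATCH
  Dave (110000) -> MATCH
  Tina (80000) -> MATCH


3 rows:
Uma, 100000
Dave, 110000
Tina, 80000


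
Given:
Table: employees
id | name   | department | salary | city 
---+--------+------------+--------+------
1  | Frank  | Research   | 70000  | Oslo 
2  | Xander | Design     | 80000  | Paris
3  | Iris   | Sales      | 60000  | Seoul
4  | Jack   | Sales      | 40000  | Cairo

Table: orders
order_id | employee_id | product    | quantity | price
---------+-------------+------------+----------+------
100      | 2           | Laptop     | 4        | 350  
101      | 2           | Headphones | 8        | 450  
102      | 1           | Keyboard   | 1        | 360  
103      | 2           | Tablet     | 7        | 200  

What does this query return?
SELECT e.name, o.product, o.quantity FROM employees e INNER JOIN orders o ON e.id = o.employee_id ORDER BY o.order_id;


Joining employees.id = orders.employee_id:
  employee Xander (id=2) -> order Laptop
  employee Xander (id=2) -> order Headphones
  employee Frank (id=1) -> order Keyboard
  employee Xander (id=2) -> order Tablet


4 rows:
Xander, Laptop, 4
Xander, Headphones, 8
Frank, Keyboard, 1
Xander, Tablet, 7


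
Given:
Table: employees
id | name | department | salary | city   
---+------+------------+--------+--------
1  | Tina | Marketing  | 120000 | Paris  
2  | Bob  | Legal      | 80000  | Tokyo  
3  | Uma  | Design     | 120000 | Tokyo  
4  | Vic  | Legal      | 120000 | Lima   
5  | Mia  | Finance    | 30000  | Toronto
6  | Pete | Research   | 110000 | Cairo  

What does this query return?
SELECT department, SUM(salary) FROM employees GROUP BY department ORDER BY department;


Summing salary within each department:
  Design: 120000 = 120000
  Finance: 30000 = 30000
  Legal: 80000 + 120000 = 200000
  Marketing: 120000 = 120000
  Research: 110000 = 110000


5 groups:
Design, 120000
Finance, 30000
Legal, 200000
Marketing, 120000
Research, 110000


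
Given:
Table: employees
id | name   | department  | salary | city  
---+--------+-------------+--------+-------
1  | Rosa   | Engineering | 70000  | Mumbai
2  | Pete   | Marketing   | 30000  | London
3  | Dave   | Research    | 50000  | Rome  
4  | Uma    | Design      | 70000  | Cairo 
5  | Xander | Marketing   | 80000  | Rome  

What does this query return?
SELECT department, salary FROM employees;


Projecting columns: department, salary

5 rows:
Engineering, 70000
Marketing, 30000
Research, 50000
Design, 70000
Marketing, 80000


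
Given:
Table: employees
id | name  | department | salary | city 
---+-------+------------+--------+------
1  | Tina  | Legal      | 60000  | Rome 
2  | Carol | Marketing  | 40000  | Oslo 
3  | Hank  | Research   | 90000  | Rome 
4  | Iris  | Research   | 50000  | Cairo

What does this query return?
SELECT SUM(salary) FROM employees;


SUM(salary) = 60000 + 40000 + 90000 + 50000 = 240000

240000


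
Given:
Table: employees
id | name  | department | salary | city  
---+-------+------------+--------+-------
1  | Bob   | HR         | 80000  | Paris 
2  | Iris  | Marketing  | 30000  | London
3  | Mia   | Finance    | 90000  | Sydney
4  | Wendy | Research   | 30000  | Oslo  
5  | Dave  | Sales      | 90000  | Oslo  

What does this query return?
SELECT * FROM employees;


SELECT * returns all 5 rows with all columns

5 rows:
1, Bob, HR, 80000, Paris
2, Iris, Marketing, 30000, London
3, Mia, Finance, 90000, Sydney
4, Wendy, Research, 30000, Oslo
5, Dave, Sales, 90000, Oslo


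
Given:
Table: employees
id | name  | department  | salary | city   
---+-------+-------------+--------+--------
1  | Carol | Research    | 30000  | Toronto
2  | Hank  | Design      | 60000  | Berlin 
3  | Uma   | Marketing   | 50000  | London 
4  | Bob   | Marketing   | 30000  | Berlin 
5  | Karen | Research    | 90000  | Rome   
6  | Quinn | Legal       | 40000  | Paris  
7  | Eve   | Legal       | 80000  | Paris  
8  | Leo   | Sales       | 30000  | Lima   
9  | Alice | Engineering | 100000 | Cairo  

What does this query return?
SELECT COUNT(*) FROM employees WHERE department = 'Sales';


Counting rows where department = 'Sales'
  Leo -> MATCH


1


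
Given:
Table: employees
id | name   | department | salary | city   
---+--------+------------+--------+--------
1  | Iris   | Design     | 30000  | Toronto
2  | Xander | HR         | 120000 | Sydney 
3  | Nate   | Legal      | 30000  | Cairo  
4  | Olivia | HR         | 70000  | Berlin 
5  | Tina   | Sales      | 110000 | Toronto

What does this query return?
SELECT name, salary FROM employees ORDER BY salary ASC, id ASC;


Sorting by salary ASC, then id ASC for ties

5 rows:
Iris, 30000
Nate, 30000
Olivia, 70000
Tina, 110000
Xander, 120000


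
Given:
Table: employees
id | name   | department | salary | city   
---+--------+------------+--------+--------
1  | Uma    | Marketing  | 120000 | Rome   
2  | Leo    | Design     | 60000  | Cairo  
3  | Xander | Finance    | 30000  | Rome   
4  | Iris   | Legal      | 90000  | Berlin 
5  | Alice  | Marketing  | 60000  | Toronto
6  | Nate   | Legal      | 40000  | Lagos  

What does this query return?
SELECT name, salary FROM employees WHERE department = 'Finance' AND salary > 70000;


Filtering: department = 'Finance' AND salary > 70000
Matching: 0 rows

Empty result set (0 rows)


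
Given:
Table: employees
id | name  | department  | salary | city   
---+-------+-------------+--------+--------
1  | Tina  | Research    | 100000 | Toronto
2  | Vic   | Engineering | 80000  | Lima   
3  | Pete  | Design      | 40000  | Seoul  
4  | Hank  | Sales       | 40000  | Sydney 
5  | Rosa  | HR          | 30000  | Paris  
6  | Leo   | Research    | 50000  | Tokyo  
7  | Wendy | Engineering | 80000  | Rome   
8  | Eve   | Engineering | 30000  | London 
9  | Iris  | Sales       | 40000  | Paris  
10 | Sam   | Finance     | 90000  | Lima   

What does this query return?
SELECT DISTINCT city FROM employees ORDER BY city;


All 'city' values (row order): Toronto, Lima, Seoul, Sydney, Paris, Tokyo, Rome, London, Paris, Lima
Removing duplicates leaves 8 unique value(s).

8 values:
Lima
London
Paris
Rome
Seoul
Sydney
Tokyo
Toronto


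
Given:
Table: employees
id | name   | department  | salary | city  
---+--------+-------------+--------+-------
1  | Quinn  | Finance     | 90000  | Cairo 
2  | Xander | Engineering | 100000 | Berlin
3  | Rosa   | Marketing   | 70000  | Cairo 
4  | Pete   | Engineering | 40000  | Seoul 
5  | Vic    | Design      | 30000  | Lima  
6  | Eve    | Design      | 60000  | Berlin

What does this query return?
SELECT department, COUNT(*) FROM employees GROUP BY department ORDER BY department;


Assigning each row to its department group:
  Quinn -> Finance
  Xander -> Engineering
  Rosa -> Marketing
  Pete -> Engineering
  Vic -> Design
  Eve -> Design


4 groups:
Design, 2
Engineering, 2
Finance, 1
Marketing, 1


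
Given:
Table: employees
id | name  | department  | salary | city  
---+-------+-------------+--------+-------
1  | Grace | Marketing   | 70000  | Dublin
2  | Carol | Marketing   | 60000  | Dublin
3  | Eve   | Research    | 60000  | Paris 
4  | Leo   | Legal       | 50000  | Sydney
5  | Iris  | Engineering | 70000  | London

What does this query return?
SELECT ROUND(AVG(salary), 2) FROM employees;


SUM(salary) = 310000
COUNT = 5
ROUND(AVG, 2) = ROUND(310000 / 5, 2) = 62000.0

62000.0


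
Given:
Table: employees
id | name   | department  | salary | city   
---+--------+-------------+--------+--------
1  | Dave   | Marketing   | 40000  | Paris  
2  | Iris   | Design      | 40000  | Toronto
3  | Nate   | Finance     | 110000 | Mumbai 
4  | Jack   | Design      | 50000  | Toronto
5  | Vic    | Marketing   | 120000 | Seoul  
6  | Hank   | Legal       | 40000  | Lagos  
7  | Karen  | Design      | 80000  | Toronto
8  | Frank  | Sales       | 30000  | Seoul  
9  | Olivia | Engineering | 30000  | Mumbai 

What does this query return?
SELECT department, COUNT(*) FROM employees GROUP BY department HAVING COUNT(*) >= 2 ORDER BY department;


Groups with count >= 2:
  Design: 3 -> PASS
  Marketing: 2 -> PASS
  Engineering: 1 -> filtered out
  Finance: 1 -> filtered out
  Legal: 1 -> filtered out
  Sales: 1 -> filtered out


2 groups:
Design, 3
Marketing, 2


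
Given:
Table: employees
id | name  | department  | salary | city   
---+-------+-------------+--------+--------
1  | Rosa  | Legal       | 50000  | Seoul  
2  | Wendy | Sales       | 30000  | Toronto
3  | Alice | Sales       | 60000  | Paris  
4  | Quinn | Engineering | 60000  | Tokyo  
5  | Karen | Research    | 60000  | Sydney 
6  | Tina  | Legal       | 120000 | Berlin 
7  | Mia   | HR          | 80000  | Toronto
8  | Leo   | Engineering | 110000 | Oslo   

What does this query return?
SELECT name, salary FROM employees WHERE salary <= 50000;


Filtering: salary <= 50000
Matching: 2 rows

2 rows:
Rosa, 50000
Wendy, 30000


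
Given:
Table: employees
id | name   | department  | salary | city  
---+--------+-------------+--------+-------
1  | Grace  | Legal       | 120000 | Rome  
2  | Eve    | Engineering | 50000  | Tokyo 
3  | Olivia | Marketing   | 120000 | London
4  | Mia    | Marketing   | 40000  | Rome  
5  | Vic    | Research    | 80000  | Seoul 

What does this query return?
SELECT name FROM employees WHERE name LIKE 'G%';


LIKE 'G%' matches names starting with 'G'
Matching: 1

1 rows:
Grace


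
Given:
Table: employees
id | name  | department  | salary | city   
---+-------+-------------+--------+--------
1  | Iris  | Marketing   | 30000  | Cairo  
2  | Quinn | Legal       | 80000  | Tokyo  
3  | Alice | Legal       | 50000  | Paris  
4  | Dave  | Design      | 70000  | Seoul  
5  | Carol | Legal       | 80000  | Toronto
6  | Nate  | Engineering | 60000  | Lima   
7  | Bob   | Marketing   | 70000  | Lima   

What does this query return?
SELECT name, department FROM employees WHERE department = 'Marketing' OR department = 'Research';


Filtering: department = 'Marketing' OR 'Research'
Matching: 2 rows

2 rows:
Iris, Marketing
Bob, Marketing


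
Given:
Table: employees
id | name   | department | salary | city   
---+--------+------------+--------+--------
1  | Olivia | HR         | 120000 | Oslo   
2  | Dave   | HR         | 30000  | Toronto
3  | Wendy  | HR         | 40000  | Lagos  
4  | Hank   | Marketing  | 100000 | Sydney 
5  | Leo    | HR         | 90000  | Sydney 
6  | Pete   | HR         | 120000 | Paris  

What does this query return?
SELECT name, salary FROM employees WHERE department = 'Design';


Filtering: department = 'Design'
Matching rows: 0

Empty result set (0 rows)


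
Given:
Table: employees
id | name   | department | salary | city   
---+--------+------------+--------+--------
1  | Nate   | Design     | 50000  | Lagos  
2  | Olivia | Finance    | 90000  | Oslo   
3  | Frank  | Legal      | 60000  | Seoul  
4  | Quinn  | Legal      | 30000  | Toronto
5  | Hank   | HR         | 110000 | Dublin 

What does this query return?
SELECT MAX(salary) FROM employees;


Salaries: 50000, 90000, 60000, 30000, 110000
MAX = 110000

110000


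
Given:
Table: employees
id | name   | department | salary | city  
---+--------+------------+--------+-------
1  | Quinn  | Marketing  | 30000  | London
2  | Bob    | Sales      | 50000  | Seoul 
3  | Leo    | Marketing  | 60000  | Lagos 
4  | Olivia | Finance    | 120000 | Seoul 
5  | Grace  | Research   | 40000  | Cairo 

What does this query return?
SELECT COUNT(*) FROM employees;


COUNT(*) counts all rows

5


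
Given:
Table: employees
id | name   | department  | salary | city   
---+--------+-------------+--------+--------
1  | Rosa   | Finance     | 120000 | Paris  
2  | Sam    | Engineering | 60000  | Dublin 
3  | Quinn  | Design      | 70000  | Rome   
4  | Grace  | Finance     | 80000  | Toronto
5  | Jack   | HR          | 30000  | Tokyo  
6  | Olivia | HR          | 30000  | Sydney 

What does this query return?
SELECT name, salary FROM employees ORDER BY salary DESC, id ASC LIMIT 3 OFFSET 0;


Sort by salary DESC (id ASC tiebreak), then skip 0 and take 3
Rows 1 through 3

3 rows:
Rosa, 120000
Grace, 80000
Quinn, 70000


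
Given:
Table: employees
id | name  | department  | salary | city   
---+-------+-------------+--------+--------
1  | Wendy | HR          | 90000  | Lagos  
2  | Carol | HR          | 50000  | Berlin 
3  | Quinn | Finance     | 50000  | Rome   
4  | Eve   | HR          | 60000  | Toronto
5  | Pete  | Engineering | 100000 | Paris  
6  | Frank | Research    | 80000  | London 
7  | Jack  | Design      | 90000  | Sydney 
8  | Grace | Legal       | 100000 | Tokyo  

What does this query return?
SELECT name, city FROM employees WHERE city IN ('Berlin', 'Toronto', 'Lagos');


Filtering: city IN ('Berlin', 'Toronto', 'Lagos')
Matching: 3 rows

3 rows:
Wendy, Lagos
Carol, Berlin
Eve, Toronto


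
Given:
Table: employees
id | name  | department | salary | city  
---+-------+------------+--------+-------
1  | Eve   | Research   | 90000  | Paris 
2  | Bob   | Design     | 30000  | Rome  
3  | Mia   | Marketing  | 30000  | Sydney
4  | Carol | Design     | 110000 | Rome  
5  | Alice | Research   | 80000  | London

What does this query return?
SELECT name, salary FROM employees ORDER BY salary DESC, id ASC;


Sorting by salary DESC, then id ASC for ties

5 rows:
Carol, 110000
Eve, 90000
Alice, 80000
Bob, 30000
Mia, 30000


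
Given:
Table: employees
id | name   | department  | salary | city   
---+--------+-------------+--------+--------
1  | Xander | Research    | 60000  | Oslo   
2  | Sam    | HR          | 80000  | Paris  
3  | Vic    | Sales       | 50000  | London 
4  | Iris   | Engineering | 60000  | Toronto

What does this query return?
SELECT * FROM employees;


SELECT * returns all 4 rows with all columns

4 rows:
1, Xander, Research, 60000, Oslo
2, Sam, HR, 80000, Paris
3, Vic, Sales, 50000, London
4, Iris, Engineering, 60000, Toronto


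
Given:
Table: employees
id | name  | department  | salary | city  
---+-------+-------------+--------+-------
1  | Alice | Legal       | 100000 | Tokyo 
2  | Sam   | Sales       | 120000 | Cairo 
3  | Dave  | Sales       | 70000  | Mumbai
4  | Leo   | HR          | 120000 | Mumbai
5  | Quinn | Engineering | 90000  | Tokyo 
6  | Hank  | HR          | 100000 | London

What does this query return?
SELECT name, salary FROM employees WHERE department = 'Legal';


Filtering: department = 'Legal'
Matching rows: 1

1 rows:
Alice, 100000


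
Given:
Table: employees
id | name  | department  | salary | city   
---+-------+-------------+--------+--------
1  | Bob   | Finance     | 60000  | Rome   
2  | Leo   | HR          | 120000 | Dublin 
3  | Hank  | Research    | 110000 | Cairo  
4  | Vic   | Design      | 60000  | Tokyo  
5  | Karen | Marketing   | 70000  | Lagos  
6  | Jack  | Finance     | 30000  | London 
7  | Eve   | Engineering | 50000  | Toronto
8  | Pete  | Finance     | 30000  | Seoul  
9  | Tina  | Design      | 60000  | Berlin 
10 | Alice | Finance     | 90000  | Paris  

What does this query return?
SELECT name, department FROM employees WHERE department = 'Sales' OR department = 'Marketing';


Filtering: department = 'Sales' OR 'Marketing'
Matching: 1 rows

1 rows:
Karen, Marketing


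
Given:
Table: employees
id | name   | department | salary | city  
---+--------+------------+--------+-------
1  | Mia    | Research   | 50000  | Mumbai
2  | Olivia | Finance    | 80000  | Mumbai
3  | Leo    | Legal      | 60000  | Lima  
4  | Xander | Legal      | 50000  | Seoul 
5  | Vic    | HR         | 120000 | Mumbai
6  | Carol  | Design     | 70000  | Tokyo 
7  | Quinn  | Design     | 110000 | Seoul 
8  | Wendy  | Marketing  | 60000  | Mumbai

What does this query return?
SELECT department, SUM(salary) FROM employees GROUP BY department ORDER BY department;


Summing salary within each department:
  Design: 70000 + 110000 = 180000
  Finance: 80000 = 80000
  HR: 120000 = 120000
  Legal: 60000 + 50000 = 110000
  Marketing: 60000 = 60000
  Research: 50000 = 50000


6 groups:
Design, 180000
Finance, 80000
HR, 120000
Legal, 110000
Marketing, 60000
Research, 50000


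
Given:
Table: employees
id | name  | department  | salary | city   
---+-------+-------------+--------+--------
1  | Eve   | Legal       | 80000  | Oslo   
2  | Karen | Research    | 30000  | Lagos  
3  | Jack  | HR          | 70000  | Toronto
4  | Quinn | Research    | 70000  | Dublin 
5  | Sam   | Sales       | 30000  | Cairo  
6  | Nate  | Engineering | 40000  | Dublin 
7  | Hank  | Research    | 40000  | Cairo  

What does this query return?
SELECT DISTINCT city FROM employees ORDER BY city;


All 'city' values (row order): Oslo, Lagos, Toronto, Dublin, Cairo, Dublin, Cairo
Removing duplicates leaves 5 unique value(s).

5 values:
Cairo
Dublin
Lagos
Oslo
Toronto


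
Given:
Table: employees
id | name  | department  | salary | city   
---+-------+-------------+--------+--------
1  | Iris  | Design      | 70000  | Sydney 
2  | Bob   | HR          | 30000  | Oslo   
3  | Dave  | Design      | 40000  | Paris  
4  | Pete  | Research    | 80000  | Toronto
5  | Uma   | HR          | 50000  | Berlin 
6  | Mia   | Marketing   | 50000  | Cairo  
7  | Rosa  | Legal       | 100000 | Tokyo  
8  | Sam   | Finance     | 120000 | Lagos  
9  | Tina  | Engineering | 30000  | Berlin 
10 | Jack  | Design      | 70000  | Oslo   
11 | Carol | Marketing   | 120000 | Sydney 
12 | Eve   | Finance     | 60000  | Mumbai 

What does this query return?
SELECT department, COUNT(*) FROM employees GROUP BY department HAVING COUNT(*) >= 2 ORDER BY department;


Groups with count >= 2:
  Design: 3 -> PASS
  Finance: 2 -> PASS
  HR: 2 -> PASS
  Marketing: 2 -> PASS
  Engineering: 1 -> filtered out
  Legal: 1 -> filtered out
  Research: 1 -> filtered out


4 groups:
Design, 3
Finance, 2
HR, 2
Marketing, 2


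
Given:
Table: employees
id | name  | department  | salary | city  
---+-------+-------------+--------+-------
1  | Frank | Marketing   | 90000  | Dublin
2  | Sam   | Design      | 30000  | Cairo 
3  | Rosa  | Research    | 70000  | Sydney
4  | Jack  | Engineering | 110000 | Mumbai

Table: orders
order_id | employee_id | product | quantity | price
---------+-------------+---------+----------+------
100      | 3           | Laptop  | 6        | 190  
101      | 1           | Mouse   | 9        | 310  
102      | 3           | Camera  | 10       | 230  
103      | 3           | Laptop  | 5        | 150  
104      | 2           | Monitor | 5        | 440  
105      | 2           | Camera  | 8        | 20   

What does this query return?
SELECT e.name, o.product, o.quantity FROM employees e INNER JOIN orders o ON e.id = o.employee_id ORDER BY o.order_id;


Joining employees.id = orders.employee_id:
  employee Rosa (id=3) -> order Laptop
  employee Frank (id=1) -> order Mouse
  employee Rosa (id=3) -> order Camera
  employee Rosa (id=3) -> order Laptop
  employee Sam (id=2) -> order Monitor
  employee Sam (id=2) -> order Camera


6 rows:
Rosa, Laptop, 6
Frank, Mouse, 9
Rosa, Camera, 10
Rosa, Laptop, 5
Sam, Monitor, 5
Sam, Camera, 8


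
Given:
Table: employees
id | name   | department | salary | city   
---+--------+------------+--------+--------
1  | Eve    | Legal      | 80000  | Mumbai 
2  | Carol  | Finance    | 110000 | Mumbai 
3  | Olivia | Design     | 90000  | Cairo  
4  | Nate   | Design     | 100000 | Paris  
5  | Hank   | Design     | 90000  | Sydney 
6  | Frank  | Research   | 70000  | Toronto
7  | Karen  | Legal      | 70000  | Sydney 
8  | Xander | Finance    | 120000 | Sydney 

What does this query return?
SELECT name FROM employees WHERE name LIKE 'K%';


LIKE 'K%' matches names starting with 'K'
Matching: 1

1 rows:
Karen


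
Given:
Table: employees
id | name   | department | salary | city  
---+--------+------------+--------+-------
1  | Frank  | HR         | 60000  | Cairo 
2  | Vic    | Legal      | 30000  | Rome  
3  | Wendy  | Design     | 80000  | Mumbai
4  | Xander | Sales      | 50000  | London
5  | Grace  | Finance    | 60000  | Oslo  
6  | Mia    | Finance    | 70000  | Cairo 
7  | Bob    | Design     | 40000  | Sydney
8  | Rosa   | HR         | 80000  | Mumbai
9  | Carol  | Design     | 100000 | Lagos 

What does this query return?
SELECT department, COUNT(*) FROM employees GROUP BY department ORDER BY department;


Assigning each row to its department group:
  Frank -> HR
  Vic -> Legal
  Wendy -> Design
  Xander -> Sales
  Grace -> Finance
  Mia -> Finance
  Bob -> Design
  Rosa -> HR
  Carol -> Design


5 groups:
Design, 3
Finance, 2
HR, 2
Legal, 1
Sales, 1


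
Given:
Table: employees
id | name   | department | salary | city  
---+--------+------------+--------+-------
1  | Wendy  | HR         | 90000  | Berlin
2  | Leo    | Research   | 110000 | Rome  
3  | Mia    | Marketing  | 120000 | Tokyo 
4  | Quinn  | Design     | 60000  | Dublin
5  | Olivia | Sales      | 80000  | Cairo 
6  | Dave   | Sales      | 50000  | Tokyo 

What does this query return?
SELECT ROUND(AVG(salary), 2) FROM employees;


SUM(salary) = 510000
COUNT = 6
ROUND(AVG, 2) = ROUND(510000 / 6, 2) = 85000.0

85000.0


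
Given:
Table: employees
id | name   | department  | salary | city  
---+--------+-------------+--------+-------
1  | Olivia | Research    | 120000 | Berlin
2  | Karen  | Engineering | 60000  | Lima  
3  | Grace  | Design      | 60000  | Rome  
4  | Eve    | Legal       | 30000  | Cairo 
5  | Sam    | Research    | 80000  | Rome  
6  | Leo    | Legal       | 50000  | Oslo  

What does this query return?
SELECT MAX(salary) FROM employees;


Salaries: 120000, 60000, 60000, 30000, 80000, 50000
MAX = 120000

120000


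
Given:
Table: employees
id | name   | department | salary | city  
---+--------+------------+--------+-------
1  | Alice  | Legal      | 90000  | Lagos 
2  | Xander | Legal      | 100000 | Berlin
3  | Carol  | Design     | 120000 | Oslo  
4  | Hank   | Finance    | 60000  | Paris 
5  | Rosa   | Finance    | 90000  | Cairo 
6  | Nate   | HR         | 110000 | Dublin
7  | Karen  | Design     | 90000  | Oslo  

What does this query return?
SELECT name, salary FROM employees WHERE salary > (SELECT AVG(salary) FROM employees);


Subquery: AVG(salary) = 94285.71
Filtering: salary > 94285.71
  Xander (100000) -> MATCH
  Carol (120000) -> MATCH
  Nate (110000) -> MATCH


3 rows:
Xander, 100000
Carol, 120000
Nate, 110000


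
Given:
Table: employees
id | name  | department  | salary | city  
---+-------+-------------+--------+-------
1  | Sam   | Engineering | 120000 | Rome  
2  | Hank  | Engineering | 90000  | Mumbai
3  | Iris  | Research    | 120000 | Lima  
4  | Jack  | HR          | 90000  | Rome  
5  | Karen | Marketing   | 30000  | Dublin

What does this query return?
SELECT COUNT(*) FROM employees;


COUNT(*) counts all rows

5


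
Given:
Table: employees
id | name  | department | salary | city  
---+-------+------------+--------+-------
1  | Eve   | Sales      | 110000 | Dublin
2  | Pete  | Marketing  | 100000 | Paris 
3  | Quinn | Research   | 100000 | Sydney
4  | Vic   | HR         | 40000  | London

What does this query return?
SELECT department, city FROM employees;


Projecting columns: department, city

4 rows:
Sales, Dublin
Marketing, Paris
Research, Sydney
HR, London


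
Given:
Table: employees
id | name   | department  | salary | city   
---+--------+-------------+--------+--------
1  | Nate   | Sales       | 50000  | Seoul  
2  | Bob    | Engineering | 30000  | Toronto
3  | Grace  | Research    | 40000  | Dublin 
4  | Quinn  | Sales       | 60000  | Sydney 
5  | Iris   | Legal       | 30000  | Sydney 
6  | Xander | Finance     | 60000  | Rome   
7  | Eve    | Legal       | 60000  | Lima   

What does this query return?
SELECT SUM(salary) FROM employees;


SUM(salary) = 50000 + 30000 + 40000 + 60000 + 30000 + 60000 + 60000 = 330000

330000
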